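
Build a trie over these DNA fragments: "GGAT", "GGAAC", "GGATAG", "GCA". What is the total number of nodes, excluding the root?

10

Count nodes per top-level branch (shared prefixes stored once):
  'G'-branch (GCA, GGAAC, GGAT, GGATAG): 10 nodes
Sum: 10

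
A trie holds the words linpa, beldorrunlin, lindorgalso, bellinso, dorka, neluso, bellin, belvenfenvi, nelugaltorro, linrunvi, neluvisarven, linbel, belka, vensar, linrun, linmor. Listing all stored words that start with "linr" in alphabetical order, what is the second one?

Filter for "linr…" and sort: "linrun", "linrunvi"
Position 2: linrunvi

linrunvi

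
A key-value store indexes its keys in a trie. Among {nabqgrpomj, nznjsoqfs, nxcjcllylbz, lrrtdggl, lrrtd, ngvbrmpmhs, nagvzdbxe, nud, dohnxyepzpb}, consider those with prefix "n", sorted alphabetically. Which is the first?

Words with prefix "n", in lexicographic order: "nabqgrpomj", "nagvzdbxe", "ngvbrmpmhs", "nud", "nxcjcllylbz", "nznjsoqfs"
The 1st is nabqgrpomj.

nabqgrpomj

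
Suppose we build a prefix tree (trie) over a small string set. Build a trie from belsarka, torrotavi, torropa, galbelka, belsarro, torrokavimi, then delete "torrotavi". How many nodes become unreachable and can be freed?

4

Walk "torrotavi" from the leaf back toward the root, removing each node that no remaining word uses.
The suffix "tavi" (4 nodes) is used only by "torrotavi"; the node for "torro" still has the child "p", so pruning stops there.
Nodes removed: 4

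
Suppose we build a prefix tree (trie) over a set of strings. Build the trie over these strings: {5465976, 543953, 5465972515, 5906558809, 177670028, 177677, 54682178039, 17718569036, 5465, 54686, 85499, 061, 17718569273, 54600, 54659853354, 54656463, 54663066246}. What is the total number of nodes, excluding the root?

82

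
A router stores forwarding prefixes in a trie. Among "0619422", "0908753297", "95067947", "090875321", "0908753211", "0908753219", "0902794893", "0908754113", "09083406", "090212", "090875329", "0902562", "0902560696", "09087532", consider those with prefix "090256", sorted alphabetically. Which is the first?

0902560696

Filter for "090256…" and sort: "0902560696", "0902562"
Position 1: 0902560696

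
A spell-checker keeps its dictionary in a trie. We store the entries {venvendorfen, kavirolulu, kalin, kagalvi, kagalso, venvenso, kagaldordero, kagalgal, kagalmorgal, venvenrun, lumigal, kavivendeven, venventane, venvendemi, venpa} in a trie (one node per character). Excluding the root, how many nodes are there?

Count nodes per top-level branch (shared prefixes stored once):
  'k'-branch (kagaldordero, kagalgal, kagalmorgal, kagalso, kagalvi, kalin, kavirolulu, kavivendeven): 44 nodes
  'l'-branch (lumigal): 7 nodes
  'v'-branch (venpa, venvendemi, venvendorfen, venvenrun, venvenso, venventane): 26 nodes
Sum: 77

77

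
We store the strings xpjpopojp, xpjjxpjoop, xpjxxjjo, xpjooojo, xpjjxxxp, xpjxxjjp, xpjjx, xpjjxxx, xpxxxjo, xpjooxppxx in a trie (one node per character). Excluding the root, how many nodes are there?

40

Count nodes per top-level branch (shared prefixes stored once):
  'x'-branch (xpjjx, xpjjxpjoop, xpjjxxx, xpjjxxxp, xpjooojo, xpjooxppxx, xpjpopojp, xpjxxjjo, xpjxxjjp, xpxxxjo): 40 nodes
Sum: 40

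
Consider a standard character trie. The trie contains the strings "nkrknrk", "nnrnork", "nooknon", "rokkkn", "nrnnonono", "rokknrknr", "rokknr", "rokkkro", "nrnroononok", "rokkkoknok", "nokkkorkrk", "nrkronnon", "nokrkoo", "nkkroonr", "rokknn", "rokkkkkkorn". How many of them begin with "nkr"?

Filter for entries beginning with "nkr":
Matches: "nkrknrk"
Count: 1

1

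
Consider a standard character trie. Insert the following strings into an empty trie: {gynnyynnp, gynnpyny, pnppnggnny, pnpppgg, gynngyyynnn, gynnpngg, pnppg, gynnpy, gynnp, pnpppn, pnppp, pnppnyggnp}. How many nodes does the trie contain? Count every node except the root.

43

Insert word by word; a character creates a node only if that edge doesn't already exist:
  "gynnyynnp" → 9 new (g, y, n, n, y, y, n, n, p)
  "gynnpyny" → prefix "gynn" already present; 4 new (p, y, n, y)
  "pnppnggnny" → 10 new (p, n, p, p, n, g, g, n, n, y)
  "pnpppgg" → prefix "pnpp" already present; 3 new (p, g, g)
  "gynngyyynnn" → prefix "gynn" already present; 7 new (g, y, y, y, n, n, n)
  "gynnpngg" → prefix "gynnp" already present; 3 new (n, g, g)
  "pnppg" → prefix "pnpp" already present; 1 new (g)
  "gynnpy" → prefix "gynnpy" already present; 0 new (none)
  "gynnp" → prefix "gynnp" already present; 0 new (none)
  "pnpppn" → prefix "pnppp" already present; 1 new (n)
  "pnppp" → prefix "pnppp" already present; 0 new (none)
  "pnppnyggnp" → prefix "pnppn" already present; 5 new (y, g, g, n, p)
Total nodes = 9 + 4 + 10 + 3 + 7 + 3 + 1 + 0 + 0 + 1 + 0 + 5 = 43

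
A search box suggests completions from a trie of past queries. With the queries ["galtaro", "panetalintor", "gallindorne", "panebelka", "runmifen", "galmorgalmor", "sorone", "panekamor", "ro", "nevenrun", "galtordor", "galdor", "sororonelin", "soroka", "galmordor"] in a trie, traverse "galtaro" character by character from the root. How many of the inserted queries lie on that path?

Traverse "galtaro" character by character; count nodes along the way that are marked as word ends.
Prefixes of the query that are stored words: "galtaro"
Count: 1

1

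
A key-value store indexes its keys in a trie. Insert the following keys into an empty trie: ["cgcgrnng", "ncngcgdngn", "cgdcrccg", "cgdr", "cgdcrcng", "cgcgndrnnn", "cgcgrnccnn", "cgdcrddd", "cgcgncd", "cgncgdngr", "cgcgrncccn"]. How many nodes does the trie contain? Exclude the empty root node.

51

Trace insertions, counting only characters that open a new branch:
  "cgcgrnng" → 8 new (c, g, c, g, r, n, n, g)
  "ncngcgdngn" → 10 new (n, c, n, g, c, g, d, n, g, n)
  "cgdcrccg" → prefix "cg" already present; 6 new (d, c, r, c, c, g)
  "cgdr" → prefix "cgd" already present; 1 new (r)
  "cgdcrcng" → prefix "cgdcrc" already present; 2 new (n, g)
  "cgcgndrnnn" → prefix "cgcg" already present; 6 new (n, d, r, n, n, n)
  "cgcgrnccnn" → prefix "cgcgrn" already present; 4 new (c, c, n, n)
  "cgdcrddd" → prefix "cgdcr" already present; 3 new (d, d, d)
  "cgcgncd" → prefix "cgcgn" already present; 2 new (c, d)
  "cgncgdngr" → prefix "cg" already present; 7 new (n, c, g, d, n, g, r)
  "cgcgrncccn" → prefix "cgcgrncc" already present; 2 new (c, n)
Total nodes = 8 + 10 + 6 + 1 + 2 + 6 + 4 + 3 + 2 + 7 + 2 = 51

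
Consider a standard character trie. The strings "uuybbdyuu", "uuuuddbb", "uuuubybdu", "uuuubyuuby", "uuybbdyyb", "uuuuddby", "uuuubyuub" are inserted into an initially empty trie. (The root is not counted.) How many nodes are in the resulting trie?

Trie structure (* marks end of a word):
(root)
└─ u
   └─ u
      ├─ u
      │  └─ u
      │     ├─ b
      │     │  └─ y
      │     │     ├─ b
      │     │     │  └─ d
      │     │     │     └─ u *
      │     │     └─ u
      │     │        └─ u
      │     │           └─ b *
      │     │              └─ y *
      │     └─ d
      │        └─ d
      │           └─ b
      │              ├─ b *
      │              └─ y *
      └─ y
         └─ b
            └─ b
               └─ d
                  └─ y
                     ├─ u
                     │  └─ u *
                     └─ y
                        └─ b *
Counting every labelled node above: 27.

27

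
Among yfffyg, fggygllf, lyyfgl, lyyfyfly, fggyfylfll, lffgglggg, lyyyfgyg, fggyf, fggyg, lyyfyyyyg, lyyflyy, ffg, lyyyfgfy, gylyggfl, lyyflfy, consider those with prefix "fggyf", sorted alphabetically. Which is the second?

DFS of the "fggyf" subtree visits, in order: "fggyf", "fggyfylfll"
The 2nd is fggyfylfll.

fggyfylfll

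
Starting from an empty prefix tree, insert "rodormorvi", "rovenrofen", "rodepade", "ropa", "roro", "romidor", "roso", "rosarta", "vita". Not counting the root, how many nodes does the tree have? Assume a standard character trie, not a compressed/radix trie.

42

Insert word by word; a character creates a node only if that edge doesn't already exist:
  "rodormorvi" → 10 new (r, o, d, o, r, m, o, r, v, i)
  "rovenrofen" → prefix "ro" already present; 8 new (v, e, n, r, o, f, e, n)
  "rodepade" → prefix "rod" already present; 5 new (e, p, a, d, e)
  "ropa" → prefix "ro" already present; 2 new (p, a)
  "roro" → prefix "ro" already present; 2 new (r, o)
  "romidor" → prefix "ro" already present; 5 new (m, i, d, o, r)
  "roso" → prefix "ro" already present; 2 new (s, o)
  "rosarta" → prefix "ros" already present; 4 new (a, r, t, a)
  "vita" → 4 new (v, i, t, a)
Total nodes = 10 + 8 + 5 + 2 + 2 + 5 + 2 + 4 + 4 = 42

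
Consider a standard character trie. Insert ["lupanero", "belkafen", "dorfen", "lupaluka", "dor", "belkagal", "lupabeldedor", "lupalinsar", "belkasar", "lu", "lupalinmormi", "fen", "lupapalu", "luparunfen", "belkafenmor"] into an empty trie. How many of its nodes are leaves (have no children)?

12

A leaf is a node with no children — equivalently, the end of a word that is not a proper prefix of any other stored word.
Those words: "belkafenmor", "belkagal", "belkasar", "dorfen", "fen", "lupabeldedor", "lupalinmormi", "lupalinsar", "lupaluka", "lupanero", "lupapalu", "luparunfen"
Leaf count: 12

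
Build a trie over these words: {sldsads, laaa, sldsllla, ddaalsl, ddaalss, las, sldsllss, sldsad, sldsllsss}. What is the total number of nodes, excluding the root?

Count nodes per top-level branch (shared prefixes stored once):
  'd'-branch (ddaalsl, ddaalss): 8 nodes
  'l'-branch (laaa, las): 5 nodes
  's'-branch (sldsad, sldsads, sldsllla, sldsllss, sldsllsss): 14 nodes
Sum: 27

27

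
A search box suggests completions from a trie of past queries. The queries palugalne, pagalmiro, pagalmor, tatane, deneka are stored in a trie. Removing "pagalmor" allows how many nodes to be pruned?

After clearing the end-marker at "pagalmor", prune upward until reaching a node still needed by another word.
The suffix "or" (2 nodes) is used only by "pagalmor"; the node for "pagalm" still has the child "i", so pruning stops there.
Nodes removed: 2

2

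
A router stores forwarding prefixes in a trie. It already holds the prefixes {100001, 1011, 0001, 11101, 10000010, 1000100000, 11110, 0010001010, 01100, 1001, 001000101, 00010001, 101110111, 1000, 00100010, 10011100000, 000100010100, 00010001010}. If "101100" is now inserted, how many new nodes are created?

"1011" is already a path in the trie; the remaining "00" must be added.
New nodes needed: |"101100"| − 4 = 6 − 4 = 2.

2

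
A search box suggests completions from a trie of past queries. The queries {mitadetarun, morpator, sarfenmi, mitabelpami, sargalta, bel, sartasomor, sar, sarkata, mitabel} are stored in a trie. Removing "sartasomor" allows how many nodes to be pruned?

A node on "sartasomor"'s path can go only if nothing else ends at it or branches off below it.
The suffix "tasomor" (7 nodes) is used only by "sartasomor"; the node for "sar" still has the child "f", so pruning stops there.
Nodes removed: 7

7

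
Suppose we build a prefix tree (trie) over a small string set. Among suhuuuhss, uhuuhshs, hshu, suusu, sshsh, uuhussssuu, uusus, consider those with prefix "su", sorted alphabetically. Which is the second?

Filter for "su…" and sort: "suhuuuhss", "suusu"
Position 2: suusu

suusu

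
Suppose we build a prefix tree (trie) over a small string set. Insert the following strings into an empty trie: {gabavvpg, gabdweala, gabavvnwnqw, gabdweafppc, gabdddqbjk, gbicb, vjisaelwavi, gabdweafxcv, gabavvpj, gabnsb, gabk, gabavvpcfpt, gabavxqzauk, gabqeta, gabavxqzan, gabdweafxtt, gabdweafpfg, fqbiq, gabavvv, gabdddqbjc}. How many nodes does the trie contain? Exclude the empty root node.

78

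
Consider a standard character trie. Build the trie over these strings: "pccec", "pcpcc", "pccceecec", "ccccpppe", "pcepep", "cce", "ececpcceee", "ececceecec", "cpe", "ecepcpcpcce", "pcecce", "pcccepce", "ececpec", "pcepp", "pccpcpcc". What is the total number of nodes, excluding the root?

Count nodes per top-level branch (shared prefixes stored once):
  'c'-branch (ccccpppe, cce, cpe): 11 nodes
  'e'-branch (ececceecec, ececpcceee, ececpec, ecepcpcpcce): 26 nodes
  'p'-branch (pccceecec, pcccepce, pccec, pccpcpcc, pcecce, pcepep, pcepp, pcpcc): 30 nodes
Sum: 67

67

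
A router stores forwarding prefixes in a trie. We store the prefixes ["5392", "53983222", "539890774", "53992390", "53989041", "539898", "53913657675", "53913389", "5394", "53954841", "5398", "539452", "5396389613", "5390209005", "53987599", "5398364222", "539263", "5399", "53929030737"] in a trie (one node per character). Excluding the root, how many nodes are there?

73

Insert word by word; a character creates a node only if that edge doesn't already exist:
  "5392" → 4 new (5, 3, 9, 2)
  "53983222" → prefix "539" already present; 5 new (8, 3, 2, 2, 2)
  "539890774" → prefix "5398" already present; 5 new (9, 0, 7, 7, 4)
  "53992390" → prefix "539" already present; 5 new (9, 2, 3, 9, 0)
  "53989041" → prefix "539890" already present; 2 new (4, 1)
  "539898" → prefix "53989" already present; 1 new (8)
  "53913657675" → prefix "539" already present; 8 new (1, 3, 6, 5, 7, 6, 7, 5)
  "53913389" → prefix "53913" already present; 3 new (3, 8, 9)
  "5394" → prefix "539" already present; 1 new (4)
  "53954841" → prefix "539" already present; 5 new (5, 4, 8, 4, 1)
  "5398" → prefix "5398" already present; 0 new (none)
  "539452" → prefix "5394" already present; 2 new (5, 2)
  "5396389613" → prefix "539" already present; 7 new (6, 3, 8, 9, 6, 1, 3)
  "5390209005" → prefix "539" already present; 7 new (0, 2, 0, 9, 0, 0, 5)
  "53987599" → prefix "5398" already present; 4 new (7, 5, 9, 9)
  "5398364222" → prefix "53983" already present; 5 new (6, 4, 2, 2, 2)
  "539263" → prefix "5392" already present; 2 new (6, 3)
  "5399" → prefix "5399" already present; 0 new (none)
  "53929030737" → prefix "5392" already present; 7 new (9, 0, 3, 0, 7, 3, 7)
Total nodes = 4 + 5 + 5 + 5 + 2 + 1 + 8 + 3 + 1 + 5 + 0 + 2 + 7 + 7 + 4 + 5 + 2 + 0 + 7 = 73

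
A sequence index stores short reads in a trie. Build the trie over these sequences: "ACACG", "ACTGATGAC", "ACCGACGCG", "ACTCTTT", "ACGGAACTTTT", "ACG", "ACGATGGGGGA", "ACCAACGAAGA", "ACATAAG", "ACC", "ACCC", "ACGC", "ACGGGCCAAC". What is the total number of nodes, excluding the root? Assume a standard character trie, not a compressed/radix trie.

Count nodes per top-level branch (shared prefixes stored once):
  'A'-branch (ACACG, ACATAAG, ACC, ACCAACGAAGA, ACCC, ACCGACGCG, ACG, ACGATGGGGGA, ACGC, ACGGAACTTTT, ACGGGCCAAC, ACTCTTT, ACTGATGAC): 60 nodes
Sum: 60

60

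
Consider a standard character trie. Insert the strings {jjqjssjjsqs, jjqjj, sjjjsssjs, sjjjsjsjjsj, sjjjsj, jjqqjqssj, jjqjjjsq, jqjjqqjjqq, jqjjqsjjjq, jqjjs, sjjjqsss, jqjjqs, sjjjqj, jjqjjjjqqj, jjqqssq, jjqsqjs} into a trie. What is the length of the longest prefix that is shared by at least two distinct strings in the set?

6

Equivalently: take the maximum, over all pairs, of their longest common prefix length.
"jjqjjjjqqj" and "jjqjjjsq" agree on "jjqjjj" (6 characters) before diverging; nothing deeper is shared.
Longest shared-prefix length: 6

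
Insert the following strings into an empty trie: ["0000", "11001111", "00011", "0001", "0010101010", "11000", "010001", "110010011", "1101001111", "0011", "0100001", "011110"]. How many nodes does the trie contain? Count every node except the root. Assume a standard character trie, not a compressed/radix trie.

For each word, the new-node count is its length minus the longest prefix already in the trie:
  "0000" → 4 new (0, 0, 0, 0)
  "11001111" → 8 new (1, 1, 0, 0, 1, 1, 1, 1)
  "00011" → prefix "000" already present; 2 new (1, 1)
  "0001" → prefix "0001" already present; 0 new (none)
  "0010101010" → prefix "00" already present; 8 new (1, 0, 1, 0, 1, 0, 1, 0)
  "11000" → prefix "1100" already present; 1 new (0)
  "010001" → prefix "0" already present; 5 new (1, 0, 0, 0, 1)
  "110010011" → prefix "11001" already present; 4 new (0, 0, 1, 1)
  "1101001111" → prefix "110" already present; 7 new (1, 0, 0, 1, 1, 1, 1)
  "0011" → prefix "001" already present; 1 new (1)
  "0100001" → prefix "01000" already present; 2 new (0, 1)
  "011110" → prefix "01" already present; 4 new (1, 1, 1, 0)
Total nodes = 4 + 8 + 2 + 0 + 8 + 1 + 5 + 4 + 7 + 1 + 2 + 4 = 46

46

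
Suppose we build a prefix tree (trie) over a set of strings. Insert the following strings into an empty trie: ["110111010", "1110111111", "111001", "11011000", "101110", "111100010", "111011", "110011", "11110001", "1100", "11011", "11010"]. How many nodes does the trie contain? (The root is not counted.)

Trace insertions, counting only characters that open a new branch:
  "110111010" → 9 new (1, 1, 0, 1, 1, 1, 0, 1, 0)
  "1110111111" → prefix "11" already present; 8 new (1, 0, 1, 1, 1, 1, 1, 1)
  "111001" → prefix "1110" already present; 2 new (0, 1)
  "11011000" → prefix "11011" already present; 3 new (0, 0, 0)
  "101110" → prefix "1" already present; 5 new (0, 1, 1, 1, 0)
  "111100010" → prefix "111" already present; 6 new (1, 0, 0, 0, 1, 0)
  "111011" → prefix "111011" already present; 0 new (none)
  "110011" → prefix "110" already present; 3 new (0, 1, 1)
  "11110001" → prefix "11110001" already present; 0 new (none)
  "1100" → prefix "1100" already present; 0 new (none)
  "11011" → prefix "11011" already present; 0 new (none)
  "11010" → prefix "1101" already present; 1 new (0)
Total nodes = 9 + 8 + 2 + 3 + 5 + 6 + 0 + 3 + 0 + 0 + 0 + 1 = 37

37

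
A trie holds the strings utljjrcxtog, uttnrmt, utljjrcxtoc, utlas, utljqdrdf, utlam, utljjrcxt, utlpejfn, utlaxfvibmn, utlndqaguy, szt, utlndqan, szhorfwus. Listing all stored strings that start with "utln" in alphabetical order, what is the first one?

Words with prefix "utln", in lexicographic order: "utlndqaguy", "utlndqan"
The 1st is utlndqaguy.

utlndqaguy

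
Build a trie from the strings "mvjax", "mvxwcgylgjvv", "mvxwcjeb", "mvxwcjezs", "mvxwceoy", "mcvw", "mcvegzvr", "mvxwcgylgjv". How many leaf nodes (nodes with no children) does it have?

Leaves are exactly the stored words that no other stored word extends.
Those words: "mcvegzvr", "mcvw", "mvjax", "mvxwceoy", "mvxwcgylgjvv", "mvxwcjeb", "mvxwcjezs"
Leaf count: 7

7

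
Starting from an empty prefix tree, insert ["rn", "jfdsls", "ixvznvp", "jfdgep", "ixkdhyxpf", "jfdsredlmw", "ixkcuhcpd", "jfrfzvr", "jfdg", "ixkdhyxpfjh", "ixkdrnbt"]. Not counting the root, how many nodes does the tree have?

48

Count nodes per top-level branch (shared prefixes stored once):
  'i'-branch (ixkcuhcpd, ixkdhyxpf, ixkdhyxpfjh, ixkdrnbt, ixvznvp): 26 nodes
  'j'-branch (jfdg, jfdgep, jfdsls, jfdsredlmw, jfrfzvr): 20 nodes
  'r'-branch (rn): 2 nodes
Sum: 48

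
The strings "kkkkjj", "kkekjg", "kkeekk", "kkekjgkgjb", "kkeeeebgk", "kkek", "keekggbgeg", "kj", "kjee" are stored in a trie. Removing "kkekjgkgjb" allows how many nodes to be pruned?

4

Walk "kkekjgkgjb" from the leaf back toward the root, removing each node that no remaining word uses.
The suffix "kgjb" (4 nodes) is used only by "kkekjgkgjb"; "kkekjg" is itself a stored word, so pruning stops there.
Nodes removed: 4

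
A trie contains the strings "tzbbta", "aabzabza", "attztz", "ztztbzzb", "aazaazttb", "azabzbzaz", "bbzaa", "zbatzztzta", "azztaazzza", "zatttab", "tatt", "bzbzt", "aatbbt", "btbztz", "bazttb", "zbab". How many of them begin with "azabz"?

1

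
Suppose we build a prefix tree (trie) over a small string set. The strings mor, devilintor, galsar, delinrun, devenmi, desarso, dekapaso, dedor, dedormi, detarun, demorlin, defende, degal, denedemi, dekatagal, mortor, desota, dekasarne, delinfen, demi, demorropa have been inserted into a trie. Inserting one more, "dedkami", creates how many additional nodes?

Walking "dedkami" from the root, the first 3 characters ("ded") follow existing edges; "k" is the first miss.
Each of the 4 remaining characters creates one node.

4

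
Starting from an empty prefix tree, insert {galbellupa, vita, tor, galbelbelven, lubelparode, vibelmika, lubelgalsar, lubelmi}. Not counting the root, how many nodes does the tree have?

49

For each word, the new-node count is its length minus the longest prefix already in the trie:
  "galbellupa" → 10 new (g, a, l, b, e, l, l, u, p, a)
  "vita" → 4 new (v, i, t, a)
  "tor" → 3 new (t, o, r)
  "galbelbelven" → prefix "galbel" already present; 6 new (b, e, l, v, e, n)
  "lubelparode" → 11 new (l, u, b, e, l, p, a, r, o, d, e)
  "vibelmika" → prefix "vi" already present; 7 new (b, e, l, m, i, k, a)
  "lubelgalsar" → prefix "lubel" already present; 6 new (g, a, l, s, a, r)
  "lubelmi" → prefix "lubel" already present; 2 new (m, i)
Total nodes = 10 + 4 + 3 + 6 + 11 + 7 + 6 + 2 = 49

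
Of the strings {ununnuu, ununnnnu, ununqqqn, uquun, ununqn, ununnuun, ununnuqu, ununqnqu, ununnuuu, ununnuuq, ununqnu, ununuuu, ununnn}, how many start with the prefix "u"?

13

Traverse to the node for "u", then collect every word in that subtree.
Words under "u": ununnn, ununnnnu, ununnuqu, ununnuu, ununnuun, ununnuuq, ununnuuu, ununqn, ununqnqu, ununqnu, ununqqqn, ununuuu, uquun
Count: 13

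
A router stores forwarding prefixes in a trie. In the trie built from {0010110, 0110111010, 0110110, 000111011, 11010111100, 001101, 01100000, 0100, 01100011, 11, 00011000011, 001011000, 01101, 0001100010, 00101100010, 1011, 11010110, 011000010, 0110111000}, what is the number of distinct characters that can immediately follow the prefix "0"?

Walk "0" from the root, arriving at one node.
Characters that immediately follow "0" among the stored strings: {0, 1}.
That node has 2 child edges.

2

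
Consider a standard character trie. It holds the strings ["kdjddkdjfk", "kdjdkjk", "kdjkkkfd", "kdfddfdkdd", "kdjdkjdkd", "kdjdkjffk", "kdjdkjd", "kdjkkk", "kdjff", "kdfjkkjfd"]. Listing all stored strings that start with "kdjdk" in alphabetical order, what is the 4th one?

kdjdkjk

Filter for "kdjdk…" and sort: "kdjdkjd", "kdjdkjdkd", "kdjdkjffk", "kdjdkjk"
Position 4: kdjdkjk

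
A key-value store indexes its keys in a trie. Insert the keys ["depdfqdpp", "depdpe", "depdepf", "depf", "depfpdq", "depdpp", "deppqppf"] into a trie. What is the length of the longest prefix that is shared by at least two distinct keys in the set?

5

Equivalently: take the maximum, over all pairs, of their longest common prefix length.
e.g. "depdpe" and "depdpp" share the prefix "depdp" of length 5; no pair shares a longer one.
Longest shared-prefix length: 5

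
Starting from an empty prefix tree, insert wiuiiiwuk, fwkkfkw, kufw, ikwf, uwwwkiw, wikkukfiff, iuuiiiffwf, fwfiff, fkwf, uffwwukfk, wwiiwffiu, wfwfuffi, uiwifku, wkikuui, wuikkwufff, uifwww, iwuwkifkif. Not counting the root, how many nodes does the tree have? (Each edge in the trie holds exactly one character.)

112

For each word, the new-node count is its length minus the longest prefix already in the trie:
  "wiuiiiwuk" → 9 new (w, i, u, i, i, i, w, u, k)
  "fwkkfkw" → 7 new (f, w, k, k, f, k, w)
  "kufw" → 4 new (k, u, f, w)
  "ikwf" → 4 new (i, k, w, f)
  "uwwwkiw" → 7 new (u, w, w, w, k, i, w)
  "wikkukfiff" → prefix "wi" already present; 8 new (k, k, u, k, f, i, f, f)
  "iuuiiiffwf" → prefix "i" already present; 9 new (u, u, i, i, i, f, f, w, f)
  "fwfiff" → prefix "fw" already present; 4 new (f, i, f, f)
  "fkwf" → prefix "f" already present; 3 new (k, w, f)
  "uffwwukfk" → prefix "u" already present; 8 new (f, f, w, w, u, k, f, k)
  "wwiiwffiu" → prefix "w" already present; 8 new (w, i, i, w, f, f, i, u)
  "wfwfuffi" → prefix "w" already present; 7 new (f, w, f, u, f, f, i)
  "uiwifku" → prefix "u" already present; 6 new (i, w, i, f, k, u)
  "wkikuui" → prefix "w" already present; 6 new (k, i, k, u, u, i)
  "wuikkwufff" → prefix "w" already present; 9 new (u, i, k, k, w, u, f, f, f)
  "uifwww" → prefix "ui" already present; 4 new (f, w, w, w)
  "iwuwkifkif" → prefix "i" already present; 9 new (w, u, w, k, i, f, k, i, f)
Total nodes = 9 + 7 + 4 + 4 + 7 + 8 + 9 + 4 + 3 + 8 + 8 + 7 + 6 + 6 + 9 + 4 + 9 = 112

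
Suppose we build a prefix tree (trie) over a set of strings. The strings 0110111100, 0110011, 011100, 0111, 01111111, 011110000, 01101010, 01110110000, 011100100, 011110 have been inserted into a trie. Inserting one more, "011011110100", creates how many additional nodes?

3

The longest prefix of "011011110100" already in the trie is "011011110" (length 9).
Each of the 3 remaining characters creates one node.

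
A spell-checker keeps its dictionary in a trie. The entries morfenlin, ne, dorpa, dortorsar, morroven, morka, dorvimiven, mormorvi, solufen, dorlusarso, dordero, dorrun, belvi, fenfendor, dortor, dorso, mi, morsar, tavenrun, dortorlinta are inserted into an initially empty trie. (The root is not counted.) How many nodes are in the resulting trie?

Trace insertions, counting only characters that open a new branch:
  "morfenlin" → 9 new (m, o, r, f, e, n, l, i, n)
  "ne" → 2 new (n, e)
  "dorpa" → 5 new (d, o, r, p, a)
  "dortorsar" → prefix "dor" already present; 6 new (t, o, r, s, a, r)
  "morroven" → prefix "mor" already present; 5 new (r, o, v, e, n)
  "morka" → prefix "mor" already present; 2 new (k, a)
  "dorvimiven" → prefix "dor" already present; 7 new (v, i, m, i, v, e, n)
  "mormorvi" → prefix "mor" already present; 5 new (m, o, r, v, i)
  "solufen" → 7 new (s, o, l, u, f, e, n)
  "dorlusarso" → prefix "dor" already present; 7 new (l, u, s, a, r, s, o)
  "dordero" → prefix "dor" already present; 4 new (d, e, r, o)
  "dorrun" → prefix "dor" already present; 3 new (r, u, n)
  "belvi" → 5 new (b, e, l, v, i)
  "fenfendor" → 9 new (f, e, n, f, e, n, d, o, r)
  "dortor" → prefix "dortor" already present; 0 new (none)
  "dorso" → prefix "dor" already present; 2 new (s, o)
  "mi" → prefix "m" already present; 1 new (i)
  "morsar" → prefix "mor" already present; 3 new (s, a, r)
  "tavenrun" → 8 new (t, a, v, e, n, r, u, n)
  "dortorlinta" → prefix "dortor" already present; 5 new (l, i, n, t, a)
Total nodes = 9 + 2 + 5 + 6 + 5 + 2 + 7 + 5 + 7 + 7 + 4 + 3 + 5 + 9 + 0 + 2 + 1 + 3 + 8 + 5 = 95

95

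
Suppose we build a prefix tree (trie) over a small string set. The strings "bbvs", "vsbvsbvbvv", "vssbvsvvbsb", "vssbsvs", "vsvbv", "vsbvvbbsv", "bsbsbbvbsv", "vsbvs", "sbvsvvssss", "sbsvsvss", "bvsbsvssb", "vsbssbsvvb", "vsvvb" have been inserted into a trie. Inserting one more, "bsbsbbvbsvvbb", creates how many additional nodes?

3

The longest prefix of "bsbsbbvbsvvbb" already in the trie is "bsbsbbvbsv" (length 10).
Each of the 3 remaining characters creates one node.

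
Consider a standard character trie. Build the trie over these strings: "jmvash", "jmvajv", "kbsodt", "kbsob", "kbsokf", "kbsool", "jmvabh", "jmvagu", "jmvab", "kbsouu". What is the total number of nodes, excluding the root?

25

Insert word by word; a character creates a node only if that edge doesn't already exist:
  "jmvash" → 6 new (j, m, v, a, s, h)
  "jmvajv" → prefix "jmva" already present; 2 new (j, v)
  "kbsodt" → 6 new (k, b, s, o, d, t)
  "kbsob" → prefix "kbso" already present; 1 new (b)
  "kbsokf" → prefix "kbso" already present; 2 new (k, f)
  "kbsool" → prefix "kbso" already present; 2 new (o, l)
  "jmvabh" → prefix "jmva" already present; 2 new (b, h)
  "jmvagu" → prefix "jmva" already present; 2 new (g, u)
  "jmvab" → prefix "jmvab" already present; 0 new (none)
  "kbsouu" → prefix "kbso" already present; 2 new (u, u)
Total nodes = 6 + 2 + 6 + 1 + 2 + 2 + 2 + 2 + 0 + 2 = 25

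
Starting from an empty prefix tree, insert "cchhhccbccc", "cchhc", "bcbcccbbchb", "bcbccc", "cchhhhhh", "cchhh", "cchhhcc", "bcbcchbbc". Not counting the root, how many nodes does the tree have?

Trace insertions, counting only characters that open a new branch:
  "cchhhccbccc" → 11 new (c, c, h, h, h, c, c, b, c, c, c)
  "cchhc" → prefix "cchh" already present; 1 new (c)
  "bcbcccbbchb" → 11 new (b, c, b, c, c, c, b, b, c, h, b)
  "bcbccc" → prefix "bcbccc" already present; 0 new (none)
  "cchhhhhh" → prefix "cchhh" already present; 3 new (h, h, h)
  "cchhh" → prefix "cchhh" already present; 0 new (none)
  "cchhhcc" → prefix "cchhhcc" already present; 0 new (none)
  "bcbcchbbc" → prefix "bcbcc" already present; 4 new (h, b, b, c)
Total nodes = 11 + 1 + 11 + 0 + 3 + 0 + 0 + 4 = 30

30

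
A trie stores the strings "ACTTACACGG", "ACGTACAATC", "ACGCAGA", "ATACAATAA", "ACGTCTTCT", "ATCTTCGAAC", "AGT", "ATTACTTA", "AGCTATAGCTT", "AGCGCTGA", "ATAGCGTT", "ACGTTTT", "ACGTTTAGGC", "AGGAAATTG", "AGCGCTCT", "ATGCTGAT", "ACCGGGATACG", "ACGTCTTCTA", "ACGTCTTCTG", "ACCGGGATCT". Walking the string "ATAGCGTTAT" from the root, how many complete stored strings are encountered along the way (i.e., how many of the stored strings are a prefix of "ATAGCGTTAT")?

1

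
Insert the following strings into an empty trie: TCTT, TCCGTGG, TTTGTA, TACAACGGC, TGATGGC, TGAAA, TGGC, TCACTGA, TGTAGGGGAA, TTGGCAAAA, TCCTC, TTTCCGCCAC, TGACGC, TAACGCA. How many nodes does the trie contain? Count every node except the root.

69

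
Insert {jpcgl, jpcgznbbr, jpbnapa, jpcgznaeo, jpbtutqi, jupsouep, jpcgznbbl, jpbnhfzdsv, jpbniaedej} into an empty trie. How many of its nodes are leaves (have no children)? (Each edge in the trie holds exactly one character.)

A leaf is a node with no children — equivalently, the end of a word that is not a proper prefix of any other stored word.
Those words: "jpbnapa", "jpbnhfzdsv", "jpbniaedej", "jpbtutqi", "jpcgl", "jpcgznaeo", "jpcgznbbl", "jpcgznbbr", "jupsouep"
Leaf count: 9

9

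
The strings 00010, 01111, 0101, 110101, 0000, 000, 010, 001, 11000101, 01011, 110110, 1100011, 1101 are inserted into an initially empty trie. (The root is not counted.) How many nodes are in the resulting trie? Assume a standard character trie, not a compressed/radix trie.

28

Trie structure (* marks end of a word):
(root)
├─ 0
│  ├─ 0
│  │  ├─ 0 *
│  │  │  ├─ 0 *
│  │  │  └─ 1
│  │  │     └─ 0 *
│  │  └─ 1 *
│  └─ 1
│     ├─ 0 *
│     │  └─ 1 *
│     │     └─ 1 *
│     └─ 1
│        └─ 1
│           └─ 1 *
└─ 1
   └─ 1
      └─ 0
         ├─ 0
         │  └─ 0
         │     └─ 1
         │        ├─ 0
         │        │  └─ 1 *
         │        └─ 1 *
         └─ 1 *
            ├─ 0
            │  └─ 1 *
            └─ 1
               └─ 0 *
Counting every labelled node above: 28.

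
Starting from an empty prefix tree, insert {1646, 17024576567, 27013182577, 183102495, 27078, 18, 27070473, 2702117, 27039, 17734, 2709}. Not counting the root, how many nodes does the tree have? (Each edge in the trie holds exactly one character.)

49

Count nodes per top-level branch (shared prefixes stored once):
  '1'-branch (1646, 17024576567, 17734, 18, 183102495): 25 nodes
  '2'-branch (27013182577, 2702117, 27039, 27070473, 27078, 2709): 24 nodes
Sum: 49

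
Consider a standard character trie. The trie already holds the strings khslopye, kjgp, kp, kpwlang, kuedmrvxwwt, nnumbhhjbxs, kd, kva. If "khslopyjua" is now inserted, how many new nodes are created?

Walking "khslopyjua" from the root, the first 7 characters ("khslopy") follow existing edges; "j" is the first miss.
So 10 − 7 = 3 new nodes.

3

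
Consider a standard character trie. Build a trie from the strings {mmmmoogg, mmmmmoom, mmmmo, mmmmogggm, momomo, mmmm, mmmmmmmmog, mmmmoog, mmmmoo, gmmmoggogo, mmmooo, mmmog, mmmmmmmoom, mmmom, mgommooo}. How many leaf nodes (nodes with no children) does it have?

Leaves are exactly the stored words that no other stored word extends.
Those words: "gmmmoggogo", "mgommooo", "mmmmmmmmog", "mmmmmmmoom", "mmmmmoom", "mmmmogggm", "mmmmoogg", "mmmog", "mmmom", "mmmooo", "momomo"
Leaf count: 11

11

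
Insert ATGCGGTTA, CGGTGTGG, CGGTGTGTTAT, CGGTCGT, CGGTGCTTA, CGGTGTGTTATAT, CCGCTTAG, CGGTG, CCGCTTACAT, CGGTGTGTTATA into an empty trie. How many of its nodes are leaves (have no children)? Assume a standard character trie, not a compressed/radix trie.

A leaf is a node with no children — equivalently, the end of a word that is not a proper prefix of any other stored word.
Those words: "ATGCGGTTA", "CCGCTTACAT", "CCGCTTAG", "CGGTCGT", "CGGTGCTTA", "CGGTGTGG", "CGGTGTGTTATAT"
Leaf count: 7

7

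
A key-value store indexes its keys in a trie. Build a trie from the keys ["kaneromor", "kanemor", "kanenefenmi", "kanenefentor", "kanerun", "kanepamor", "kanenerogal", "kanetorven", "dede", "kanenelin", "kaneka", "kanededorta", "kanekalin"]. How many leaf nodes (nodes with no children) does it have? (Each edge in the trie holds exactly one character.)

12

Leaves are exactly the stored words that no other stored word extends.
Those words: "dede", "kanededorta", "kanekalin", "kanemor", "kanenefenmi", "kanenefentor", "kanenelin", "kanenerogal", "kanepamor", "kaneromor", "kanerun", "kanetorven"
Leaf count: 12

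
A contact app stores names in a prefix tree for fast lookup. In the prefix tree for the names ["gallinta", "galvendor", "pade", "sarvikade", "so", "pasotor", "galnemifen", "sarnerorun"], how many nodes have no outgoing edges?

Leaves are exactly the stored words that no other stored word extends.
Those words: "gallinta", "galnemifen", "galvendor", "pade", "pasotor", "sarnerorun", "sarvikade", "so"
Leaf count: 8

8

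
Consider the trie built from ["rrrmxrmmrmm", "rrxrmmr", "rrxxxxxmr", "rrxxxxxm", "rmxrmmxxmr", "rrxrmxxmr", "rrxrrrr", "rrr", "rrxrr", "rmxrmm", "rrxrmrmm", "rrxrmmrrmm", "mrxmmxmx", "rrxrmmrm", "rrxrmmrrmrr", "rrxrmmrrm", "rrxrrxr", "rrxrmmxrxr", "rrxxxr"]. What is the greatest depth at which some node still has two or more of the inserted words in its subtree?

Look for the deepest trie node that still has at least two words in its subtree.
e.g. "rrxrmmrrm" and "rrxrmmrrmm" share the prefix "rrxrmmrrm" of length 9; no pair shares a longer one.
Longest shared-prefix length: 9

9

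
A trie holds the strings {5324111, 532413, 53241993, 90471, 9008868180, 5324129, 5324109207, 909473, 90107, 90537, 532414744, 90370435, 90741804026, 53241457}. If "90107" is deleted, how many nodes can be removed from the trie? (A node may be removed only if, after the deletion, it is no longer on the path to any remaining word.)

3

Walk "90107" from the leaf back toward the root, removing each node that no remaining word uses.
The suffix "107" (3 nodes) is used only by "90107"; the node for "90" still has the child "4", so pruning stops there.
Nodes removed: 3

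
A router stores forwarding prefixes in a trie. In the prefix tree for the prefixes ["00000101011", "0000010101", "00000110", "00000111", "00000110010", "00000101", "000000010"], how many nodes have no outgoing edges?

4

Leaves are exactly the stored words that no other stored word extends.
Those words: "000000010", "00000101011", "00000110010", "00000111"
Leaf count: 4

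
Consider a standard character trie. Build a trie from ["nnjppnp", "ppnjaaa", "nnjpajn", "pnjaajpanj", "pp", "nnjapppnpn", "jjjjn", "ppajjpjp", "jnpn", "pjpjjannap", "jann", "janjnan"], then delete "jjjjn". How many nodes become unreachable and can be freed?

4

Walk "jjjjn" from the leaf back toward the root, removing each node that no remaining word uses.
The suffix "jjjn" (4 nodes) is used only by "jjjjn"; the node for "j" still has the child "n", so pruning stops there.
Nodes removed: 4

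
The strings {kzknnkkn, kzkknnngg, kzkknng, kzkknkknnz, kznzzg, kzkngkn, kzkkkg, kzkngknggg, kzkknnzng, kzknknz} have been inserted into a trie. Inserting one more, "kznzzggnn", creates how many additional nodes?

3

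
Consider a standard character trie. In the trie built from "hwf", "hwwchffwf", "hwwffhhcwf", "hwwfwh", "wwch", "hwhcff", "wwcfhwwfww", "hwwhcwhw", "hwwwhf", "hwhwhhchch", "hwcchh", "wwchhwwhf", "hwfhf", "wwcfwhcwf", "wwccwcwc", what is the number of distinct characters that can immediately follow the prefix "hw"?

Follow the path "hw" to its node, then look at its outgoing edges.
Characters that immediately follow "hw" among the stored strings: {c, f, h, w}.
That node has 4 child edges.

4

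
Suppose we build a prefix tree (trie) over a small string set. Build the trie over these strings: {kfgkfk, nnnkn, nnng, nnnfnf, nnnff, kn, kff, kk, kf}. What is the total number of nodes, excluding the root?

Insert word by word; a character creates a node only if that edge doesn't already exist:
  "kfgkfk" → 6 new (k, f, g, k, f, k)
  "nnnkn" → 5 new (n, n, n, k, n)
  "nnng" → prefix "nnn" already present; 1 new (g)
  "nnnfnf" → prefix "nnn" already present; 3 new (f, n, f)
  "nnnff" → prefix "nnnf" already present; 1 new (f)
  "kn" → prefix "k" already present; 1 new (n)
  "kff" → prefix "kf" already present; 1 new (f)
  "kk" → prefix "k" already present; 1 new (k)
  "kf" → prefix "kf" already present; 0 new (none)
Total nodes = 6 + 5 + 1 + 3 + 1 + 1 + 1 + 1 + 0 = 19

19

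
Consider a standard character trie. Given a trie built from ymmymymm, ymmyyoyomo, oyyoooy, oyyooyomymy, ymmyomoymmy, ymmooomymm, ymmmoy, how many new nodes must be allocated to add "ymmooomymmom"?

The longest prefix of "ymmooomymmom" already in the trie is "ymmooomymm" (length 10).
Each of the 2 remaining characters creates one node.

2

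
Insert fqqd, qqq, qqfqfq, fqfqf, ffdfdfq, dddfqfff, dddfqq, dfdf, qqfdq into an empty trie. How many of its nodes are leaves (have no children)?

9

Leaves are exactly the stored words that no other stored word extends.
Those words: "dddfqfff", "dddfqq", "dfdf", "ffdfdfq", "fqfqf", "fqqd", "qqfdq", "qqfqfq", "qqq"
Leaf count: 9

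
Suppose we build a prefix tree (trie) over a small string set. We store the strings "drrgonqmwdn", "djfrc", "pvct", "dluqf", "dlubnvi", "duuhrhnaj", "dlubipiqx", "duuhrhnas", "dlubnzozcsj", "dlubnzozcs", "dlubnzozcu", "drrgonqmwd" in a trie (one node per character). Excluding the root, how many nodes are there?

For each word, the new-node count is its length minus the longest prefix already in the trie:
  "drrgonqmwdn" → 11 new (d, r, r, g, o, n, q, m, w, d, n)
  "djfrc" → prefix "d" already present; 4 new (j, f, r, c)
  "pvct" → 4 new (p, v, c, t)
  "dluqf" → prefix "d" already present; 4 new (l, u, q, f)
  "dlubnvi" → prefix "dlu" already present; 4 new (b, n, v, i)
  "duuhrhnaj" → prefix "d" already present; 8 new (u, u, h, r, h, n, a, j)
  "dlubipiqx" → prefix "dlub" already present; 5 new (i, p, i, q, x)
  "duuhrhnas" → prefix "duuhrhna" already present; 1 new (s)
  "dlubnzozcsj" → prefix "dlubn" already present; 6 new (z, o, z, c, s, j)
  "dlubnzozcs" → prefix "dlubnzozcs" already present; 0 new (none)
  "dlubnzozcu" → prefix "dlubnzozc" already present; 1 new (u)
  "drrgonqmwd" → prefix "drrgonqmwd" already present; 0 new (none)
Total nodes = 11 + 4 + 4 + 4 + 4 + 8 + 5 + 1 + 6 + 0 + 1 + 0 = 48

48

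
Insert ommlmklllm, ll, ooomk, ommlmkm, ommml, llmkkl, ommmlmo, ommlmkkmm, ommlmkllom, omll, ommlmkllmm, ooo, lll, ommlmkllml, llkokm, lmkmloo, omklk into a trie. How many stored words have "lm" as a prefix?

Traverse to the node for "lm", then collect every word in that subtree.
Matches: "lmkmloo"
Count: 1

1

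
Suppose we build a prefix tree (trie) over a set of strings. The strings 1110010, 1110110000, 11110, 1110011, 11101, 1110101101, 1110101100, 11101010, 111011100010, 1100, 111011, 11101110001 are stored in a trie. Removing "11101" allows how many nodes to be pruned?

Walk "11101" from the leaf back toward the root, removing each node that no remaining word uses.
Every node on "11101" is still needed (e.g. by "1110110000"), so nothing is freed.
Nodes removed: 0

0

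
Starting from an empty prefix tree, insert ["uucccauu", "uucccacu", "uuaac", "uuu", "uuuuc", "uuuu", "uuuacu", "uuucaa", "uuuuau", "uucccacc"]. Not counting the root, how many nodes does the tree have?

Count nodes per top-level branch (shared prefixes stored once):
  'u'-branch (uuaac, uucccacc, uucccacu, uucccauu, uuu, uuuacu, uuucaa, uuuu, uuuuau, uuuuc): 25 nodes
Sum: 25

25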